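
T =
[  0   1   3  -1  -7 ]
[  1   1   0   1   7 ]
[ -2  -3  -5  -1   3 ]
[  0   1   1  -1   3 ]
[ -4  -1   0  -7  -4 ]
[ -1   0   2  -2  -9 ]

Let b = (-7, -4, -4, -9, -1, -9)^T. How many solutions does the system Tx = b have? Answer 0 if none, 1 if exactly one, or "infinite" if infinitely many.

Row reduce the augmented matrix [T | b].
Swap R1 ↔ R2
R3 ← R3 + (2)·R1: [0, -1, -5, 1, 17, -12]
R5 ← R5 + (4)·R1: [0, 3, 0, -3, 24, -17]
R6 ← R6 + R1: [0, 1, 2, -1, -2, -13]
R3 ← R3 + R2: [0, 0, -2, 0, 10, -19]
R4 ← R4 − R2: [0, 0, -2, 0, 10, -2]
R5 ← R5 − (3)·R2: [0, 0, -9, 0, 45, 4]
R6 ← R6 − R2: [0, 0, -1, 0, 5, -6]
R4 ← R4 − R3: [0, 0, 0, 0, 0, 17]
R5 ← R5 − (9/2)·R3: [0, 0, 0, 0, 0, 179/2]
R6 ← R6 − (1/2)·R3: [0, 0, 0, 0, 0, 7/2]
R5 ← R5 − (179/34)·R4: [0, 0, 0, 0, 0, 0]
R6 ← R6 − (7/34)·R4: [0, 0, 0, 0, 0, 0]
The echelon form has 4 nonzero rows; the last pivot sits in the augmented column, so rank(T) = 3 but rank([T|b]) = 4.
Since the ranks differ, the system is inconsistent.
It has no solutions.

0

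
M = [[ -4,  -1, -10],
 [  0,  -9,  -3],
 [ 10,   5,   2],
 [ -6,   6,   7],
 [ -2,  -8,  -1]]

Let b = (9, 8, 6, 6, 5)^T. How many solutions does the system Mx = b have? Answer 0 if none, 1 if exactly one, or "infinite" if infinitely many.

0

Row reduce the augmented matrix [M | b].
R3 ← R3 + (5/2)·R1: [0, 5/2, -23, 57/2]
R4 ← R4 − (3/2)·R1: [0, 15/2, 22, -15/2]
R5 ← R5 − (1/2)·R1: [0, -15/2, 4, 1/2]
R3 ← R3 + (5/18)·R2: [0, 0, -143/6, 553/18]
R4 ← R4 + (5/6)·R2: [0, 0, 39/2, -5/6]
R5 ← R5 − (5/6)·R2: [0, 0, 13/2, -37/6]
R4 ← R4 + (9/11)·R3: [0, 0, 0, 802/33]
R5 ← R5 + (3/11)·R3: [0, 0, 0, 73/33]
R5 ← R5 − (73/802)·R4: [0, 0, 0, 0]
The echelon form has 4 nonzero rows; the last pivot sits in the augmented column, so rank(M) = 3 but rank([M|b]) = 4.
Since the ranks differ, the system is inconsistent.
It has no solutions.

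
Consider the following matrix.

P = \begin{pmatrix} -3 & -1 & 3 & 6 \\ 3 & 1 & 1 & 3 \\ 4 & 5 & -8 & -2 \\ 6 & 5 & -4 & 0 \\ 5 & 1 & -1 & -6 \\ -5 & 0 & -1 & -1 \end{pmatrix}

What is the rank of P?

Row reduce to echelon form.
R2 ← R2 + R1: [0, 0, 4, 9]
R3 ← R3 + (4/3)·R1: [0, 11/3, -4, 6]
R4 ← R4 + (2)·R1: [0, 3, 2, 12]
R5 ← R5 + (5/3)·R1: [0, -2/3, 4, 4]
R6 ← R6 − (5/3)·R1: [0, 5/3, -6, -11]
Swap R2 ↔ R3
R4 ← R4 − (9/11)·R2: [0, 0, 58/11, 78/11]
R5 ← R5 + (2/11)·R2: [0, 0, 36/11, 56/11]
R6 ← R6 − (5/11)·R2: [0, 0, -46/11, -151/11]
R4 ← R4 − (29/22)·R3: [0, 0, 0, -105/22]
R5 ← R5 − (9/11)·R3: [0, 0, 0, -25/11]
R6 ← R6 + (23/22)·R3: [0, 0, 0, -95/22]
R5 ← R5 − (10/21)·R4: [0, 0, 0, 0]
R6 ← R6 − (19/21)·R4: [0, 0, 0, 0]
Echelon form has 4 nonzero rows, so rank(P) = 4.

4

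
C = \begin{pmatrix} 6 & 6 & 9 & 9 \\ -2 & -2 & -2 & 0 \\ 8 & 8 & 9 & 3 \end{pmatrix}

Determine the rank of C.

2

Row reduce to echelon form.
R2 ← R2 + (1/3)·R1: [0, 0, 1, 3]
R3 ← R3 − (4/3)·R1: [0, 0, -3, -9]
R3 ← R3 + (3)·R2: [0, 0, 0, 0]
Echelon form has 2 nonzero rows, so rank(C) = 2.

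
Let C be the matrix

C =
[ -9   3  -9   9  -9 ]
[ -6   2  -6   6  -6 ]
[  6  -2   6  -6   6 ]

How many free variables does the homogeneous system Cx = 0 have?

Row reduce to echelon form.
R2 ← R2 − (2/3)·R1: [0, 0, 0, 0, 0]
R3 ← R3 + (2/3)·R1: [0, 0, 0, 0, 0]
1 nonzero row, so rank(C) = 1.
C has 5 columns; by rank–nullity, nullity = 5 − 1 = 4.

4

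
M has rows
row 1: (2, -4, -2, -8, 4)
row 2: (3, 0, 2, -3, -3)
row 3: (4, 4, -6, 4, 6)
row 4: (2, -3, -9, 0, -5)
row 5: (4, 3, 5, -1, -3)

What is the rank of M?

4

Row reduce to echelon form.
R2 ← R2 − (3/2)·R1: [0, 6, 5, 9, -9]
R3 ← R3 − (2)·R1: [0, 12, -2, 20, -2]
R4 ← R4 − R1: [0, 1, -7, 8, -9]
R5 ← R5 − (2)·R1: [0, 11, 9, 15, -11]
R3 ← R3 − (2)·R2: [0, 0, -12, 2, 16]
R4 ← R4 − (1/6)·R2: [0, 0, -47/6, 13/2, -15/2]
R5 ← R5 − (11/6)·R2: [0, 0, -1/6, -3/2, 11/2]
R4 ← R4 − (47/72)·R3: [0, 0, 0, 187/36, -323/18]
R5 ← R5 − (1/72)·R3: [0, 0, 0, -55/36, 95/18]
R5 ← R5 + (5/17)·R4: [0, 0, 0, 0, 0]
Echelon form has 4 nonzero rows, so rank(M) = 4.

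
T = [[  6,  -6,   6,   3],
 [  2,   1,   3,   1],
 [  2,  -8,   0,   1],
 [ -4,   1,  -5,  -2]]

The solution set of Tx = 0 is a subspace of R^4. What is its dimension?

Row reduce to echelon form.
R2 ← R2 − (1/3)·R1: [0, 3, 1, 0]
R3 ← R3 − (1/3)·R1: [0, -6, -2, 0]
R4 ← R4 + (2/3)·R1: [0, -3, -1, 0]
R3 ← R3 + (2)·R2: [0, 0, 0, 0]
R4 ← R4 + R2: [0, 0, 0, 0]
2 nonzero rows, so rank(T) = 2.
T has 4 columns; by rank–nullity, nullity = 4 − 2 = 2.

2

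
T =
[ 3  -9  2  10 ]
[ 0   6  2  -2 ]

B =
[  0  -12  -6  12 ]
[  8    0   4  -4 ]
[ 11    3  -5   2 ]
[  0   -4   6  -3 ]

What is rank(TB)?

2

First compute TB:
[[-50, -70,  -4,  46],
 [ 70,  14,   2, -14]]
Now row reduce the product.
R2 ← R2 + (7/5)·R1: [0, -84, -18/5, 252/5]
2 nonzero rows, so rank(TB) = 2.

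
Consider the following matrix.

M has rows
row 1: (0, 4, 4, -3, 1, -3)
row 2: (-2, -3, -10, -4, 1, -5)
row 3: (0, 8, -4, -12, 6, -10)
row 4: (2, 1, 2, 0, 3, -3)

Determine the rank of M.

4

Row reduce to echelon form.
Swap R1 ↔ R2
R4 ← R4 + R1: [0, -2, -8, -4, 4, -8]
R3 ← R3 − (2)·R2: [0, 0, -12, -6, 4, -4]
R4 ← R4 + (1/2)·R2: [0, 0, -6, -11/2, 9/2, -19/2]
R4 ← R4 − (1/2)·R3: [0, 0, 0, -5/2, 5/2, -15/2]
Echelon form has 4 nonzero rows, so rank(M) = 4.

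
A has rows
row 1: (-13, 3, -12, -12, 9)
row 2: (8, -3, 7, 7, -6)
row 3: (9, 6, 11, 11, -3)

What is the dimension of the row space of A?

2

Row reduce to echelon form.
R2 ← R2 + (8/13)·R1: [0, -15/13, -5/13, -5/13, -6/13]
R3 ← R3 + (9/13)·R1: [0, 105/13, 35/13, 35/13, 42/13]
R3 ← R3 + (7)·R2: [0, 0, 0, 0, 0]
Echelon form has 2 nonzero rows, so rank(A) = 2.
The row space has dimension equal to the rank: 2.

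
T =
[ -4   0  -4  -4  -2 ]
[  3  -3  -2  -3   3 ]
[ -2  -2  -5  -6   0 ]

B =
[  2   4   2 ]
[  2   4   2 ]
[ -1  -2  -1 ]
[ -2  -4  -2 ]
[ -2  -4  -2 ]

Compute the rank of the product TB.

First compute TB:
[[  8,  16,   8],
 [  2,   4,   2],
 [  9,  18,   9]]
Now row reduce the product.
R2 ← R2 − (1/4)·R1: [0, 0, 0]
R3 ← R3 − (9/8)·R1: [0, 0, 0]
1 nonzero row, so rank(TB) = 1.

1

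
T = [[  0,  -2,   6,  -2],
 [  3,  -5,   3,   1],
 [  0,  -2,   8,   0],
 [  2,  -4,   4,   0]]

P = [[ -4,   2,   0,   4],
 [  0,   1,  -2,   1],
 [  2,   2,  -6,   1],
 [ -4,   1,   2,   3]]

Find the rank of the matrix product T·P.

First compute TP:
[[ 20,   8, -36,  -2],
 [-10,   8,  -6,  13],
 [ 16,  14, -44,   6],
 [  0,   8, -16,   8]]
Now row reduce the product.
R2 ← R2 + (1/2)·R1: [0, 12, -24, 12]
R3 ← R3 − (4/5)·R1: [0, 38/5, -76/5, 38/5]
R3 ← R3 − (19/30)·R2: [0, 0, 0, 0]
R4 ← R4 − (2/3)·R2: [0, 0, 0, 0]
2 nonzero rows, so rank(TP) = 2.

2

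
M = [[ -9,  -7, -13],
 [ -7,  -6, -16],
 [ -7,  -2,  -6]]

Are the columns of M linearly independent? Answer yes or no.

yes

Row reduce M to echelon form.
R2 ← R2 − (7/9)·R1: [0, -5/9, -53/9]
R3 ← R3 − (7/9)·R1: [0, 31/9, 37/9]
R3 ← R3 + (31/5)·R2: [0, 0, -162/5]
3 pivots among 3 columns.
Every column is a pivot column, so the columns are linearly independent.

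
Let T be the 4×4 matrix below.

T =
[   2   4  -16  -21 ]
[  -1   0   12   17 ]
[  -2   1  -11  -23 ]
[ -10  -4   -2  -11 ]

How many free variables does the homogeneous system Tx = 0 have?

Row reduce to echelon form.
R2 ← R2 + (1/2)·R1: [0, 2, 4, 13/2]
R3 ← R3 + R1: [0, 5, -27, -44]
R4 ← R4 + (5)·R1: [0, 16, -82, -116]
R3 ← R3 − (5/2)·R2: [0, 0, -37, -241/4]
R4 ← R4 − (8)·R2: [0, 0, -114, -168]
R4 ← R4 − (114/37)·R3: [0, 0, 0, 1305/74]
4 nonzero rows, so rank(T) = 4.
T has 4 columns; by rank–nullity, nullity = 4 − 4 = 0.

0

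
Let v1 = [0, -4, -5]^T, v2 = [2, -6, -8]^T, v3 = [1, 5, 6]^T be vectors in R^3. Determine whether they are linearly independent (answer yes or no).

no

Form the matrix with these vectors as rows and row reduce.
Swap R1 ↔ R2
R3 ← R3 − (1/2)·R1: [0, 8, 10]
R3 ← R3 + (2)·R2: [0, 0, 0]
2 nonzero rows, so the 3 vectors span a space of dimension 2.
Since 2 < 3, the vectors are linearly dependent.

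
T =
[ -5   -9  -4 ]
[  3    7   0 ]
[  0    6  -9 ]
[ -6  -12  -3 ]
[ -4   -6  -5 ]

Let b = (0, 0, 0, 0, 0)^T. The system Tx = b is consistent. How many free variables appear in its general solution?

Row reduce the augmented matrix [T | b].
R2 ← R2 + (3/5)·R1: [0, 8/5, -12/5, 0]
R4 ← R4 − (6/5)·R1: [0, -6/5, 9/5, 0]
R5 ← R5 − (4/5)·R1: [0, 6/5, -9/5, 0]
R3 ← R3 − (15/4)·R2: [0, 0, 0, 0]
R4 ← R4 + (3/4)·R2: [0, 0, 0, 0]
R5 ← R5 − (3/4)·R2: [0, 0, 0, 0]
The echelon form has 2 nonzero rows, and every pivot lies in the first 3 columns, so rank(T) = rank([T|b]) = 2.
The system is consistent.
Free variables = (unknowns) − (rank) = 3 − 2 = 1.

1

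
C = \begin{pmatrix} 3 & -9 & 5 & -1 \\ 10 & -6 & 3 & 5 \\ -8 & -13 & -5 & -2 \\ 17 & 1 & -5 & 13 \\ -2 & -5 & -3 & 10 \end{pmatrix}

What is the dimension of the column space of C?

Row reduce to echelon form.
R2 ← R2 − (10/3)·R1: [0, 24, -41/3, 25/3]
R3 ← R3 + (8/3)·R1: [0, -37, 25/3, -14/3]
R4 ← R4 − (17/3)·R1: [0, 52, -100/3, 56/3]
R5 ← R5 + (2/3)·R1: [0, -11, 1/3, 28/3]
R3 ← R3 + (37/24)·R2: [0, 0, -917/72, 589/72]
R4 ← R4 − (13/6)·R2: [0, 0, -67/18, 11/18]
R5 ← R5 + (11/24)·R2: [0, 0, -427/72, 947/72]
R4 ← R4 − (268/917)·R3: [0, 0, 0, -1632/917]
R5 ← R5 − (61/131)·R3: [0, 0, 0, 1224/131]
R5 ← R5 + (21/4)·R4: [0, 0, 0, 0]
Echelon form has 4 nonzero rows, so rank(C) = 4.
The column space has dimension equal to the rank: 4.

4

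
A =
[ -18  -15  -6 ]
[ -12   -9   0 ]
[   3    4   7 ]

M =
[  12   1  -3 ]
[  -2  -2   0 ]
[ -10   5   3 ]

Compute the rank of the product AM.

First compute AM:
[[-126, -18,  36],
 [-126,   6,  36],
 [-42,  30,  12]]
Now row reduce the product.
R2 ← R2 − R1: [0, 24, 0]
R3 ← R3 − (1/3)·R1: [0, 36, 0]
R3 ← R3 − (3/2)·R2: [0, 0, 0]
2 nonzero rows, so rank(AM) = 2.

2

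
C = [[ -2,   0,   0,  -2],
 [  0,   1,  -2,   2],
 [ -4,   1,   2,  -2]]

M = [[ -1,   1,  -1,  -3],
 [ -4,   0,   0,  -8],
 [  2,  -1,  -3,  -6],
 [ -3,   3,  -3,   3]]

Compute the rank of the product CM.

3

First compute CM:
[[  8,  -8,   8,   0],
 [-14,   8,   0,  10],
 [ 10, -12,   4, -14]]
Now row reduce the product.
R2 ← R2 + (7/4)·R1: [0, -6, 14, 10]
R3 ← R3 − (5/4)·R1: [0, -2, -6, -14]
R3 ← R3 − (1/3)·R2: [0, 0, -32/3, -52/3]
3 nonzero rows, so rank(CM) = 3.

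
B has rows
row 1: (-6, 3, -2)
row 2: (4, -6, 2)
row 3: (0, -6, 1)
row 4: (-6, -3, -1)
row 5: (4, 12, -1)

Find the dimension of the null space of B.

1

Row reduce to echelon form.
R2 ← R2 + (2/3)·R1: [0, -4, 2/3]
R4 ← R4 − R1: [0, -6, 1]
R5 ← R5 + (2/3)·R1: [0, 14, -7/3]
R3 ← R3 − (3/2)·R2: [0, 0, 0]
R4 ← R4 − (3/2)·R2: [0, 0, 0]
R5 ← R5 + (7/2)·R2: [0, 0, 0]
2 nonzero rows, so rank(B) = 2.
B has 3 columns; by rank–nullity, nullity = 3 − 2 = 1.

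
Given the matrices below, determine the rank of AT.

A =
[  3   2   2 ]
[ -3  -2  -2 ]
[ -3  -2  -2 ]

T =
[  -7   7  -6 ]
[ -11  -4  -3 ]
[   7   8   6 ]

1

First compute AT:
[[-29,  29, -12],
 [ 29, -29,  12],
 [ 29, -29,  12]]
Now row reduce the product.
R2 ← R2 + R1: [0, 0, 0]
R3 ← R3 + R1: [0, 0, 0]
1 nonzero row, so rank(AT) = 1.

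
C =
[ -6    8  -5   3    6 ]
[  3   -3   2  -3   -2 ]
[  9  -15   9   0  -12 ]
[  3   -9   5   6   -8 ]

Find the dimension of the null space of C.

Row reduce to echelon form.
R2 ← R2 + (1/2)·R1: [0, 1, -1/2, -3/2, 1]
R3 ← R3 + (3/2)·R1: [0, -3, 3/2, 9/2, -3]
R4 ← R4 + (1/2)·R1: [0, -5, 5/2, 15/2, -5]
R3 ← R3 + (3)·R2: [0, 0, 0, 0, 0]
R4 ← R4 + (5)·R2: [0, 0, 0, 0, 0]
2 nonzero rows, so rank(C) = 2.
C has 5 columns; by rank–nullity, nullity = 5 − 2 = 3.

3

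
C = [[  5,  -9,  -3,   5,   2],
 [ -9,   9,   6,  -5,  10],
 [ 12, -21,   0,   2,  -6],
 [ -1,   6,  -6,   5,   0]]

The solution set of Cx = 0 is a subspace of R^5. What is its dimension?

Row reduce to echelon form.
R2 ← R2 + (9/5)·R1: [0, -36/5, 3/5, 4, 68/5]
R3 ← R3 − (12/5)·R1: [0, 3/5, 36/5, -10, -54/5]
R4 ← R4 + (1/5)·R1: [0, 21/5, -33/5, 6, 2/5]
R3 ← R3 + (1/12)·R2: [0, 0, 29/4, -29/3, -29/3]
R4 ← R4 + (7/12)·R2: [0, 0, -25/4, 25/3, 25/3]
R4 ← R4 + (25/29)·R3: [0, 0, 0, 0, 0]
3 nonzero rows, so rank(C) = 3.
C has 5 columns; by rank–nullity, nullity = 5 − 3 = 2.

2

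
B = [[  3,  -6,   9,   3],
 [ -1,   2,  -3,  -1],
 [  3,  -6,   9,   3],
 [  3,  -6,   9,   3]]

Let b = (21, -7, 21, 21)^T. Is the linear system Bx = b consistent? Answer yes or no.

Row reduce the augmented matrix [B | b].
R2 ← R2 + (1/3)·R1: [0, 0, 0, 0, 0]
R3 ← R3 − R1: [0, 0, 0, 0, 0]
R4 ← R4 − R1: [0, 0, 0, 0, 0]
The echelon form has 1 nonzero rows, and every pivot lies in the first 4 columns, so rank(B) = rank([B|b]) = 1.
The system is consistent.

yes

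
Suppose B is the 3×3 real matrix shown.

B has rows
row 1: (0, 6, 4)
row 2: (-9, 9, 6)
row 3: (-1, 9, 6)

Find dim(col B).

2

Row reduce to echelon form.
Swap R1 ↔ R2
R3 ← R3 − (1/9)·R1: [0, 8, 16/3]
R3 ← R3 − (4/3)·R2: [0, 0, 0]
Echelon form has 2 nonzero rows, so rank(B) = 2.
The column space has dimension equal to the rank: 2.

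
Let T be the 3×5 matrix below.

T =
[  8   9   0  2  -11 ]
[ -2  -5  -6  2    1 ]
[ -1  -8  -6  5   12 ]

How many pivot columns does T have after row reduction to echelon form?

3

Row reduce to echelon form.
R2 ← R2 + (1/4)·R1: [0, -11/4, -6, 5/2, -7/4]
R3 ← R3 + (1/8)·R1: [0, -55/8, -6, 21/4, 85/8]
R3 ← R3 − (5/2)·R2: [0, 0, 9, -1, 15]
Echelon form has 3 nonzero rows, so rank(T) = 3.
Each nonzero row contributes one pivot column: 3 pivot columns.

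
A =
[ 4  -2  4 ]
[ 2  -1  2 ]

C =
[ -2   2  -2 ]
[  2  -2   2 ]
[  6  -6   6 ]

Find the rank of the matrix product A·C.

1

First compute AC:
[[ 12, -12,  12],
 [  6,  -6,   6]]
Now row reduce the product.
R2 ← R2 − (1/2)·R1: [0, 0, 0]
1 nonzero row, so rank(AC) = 1.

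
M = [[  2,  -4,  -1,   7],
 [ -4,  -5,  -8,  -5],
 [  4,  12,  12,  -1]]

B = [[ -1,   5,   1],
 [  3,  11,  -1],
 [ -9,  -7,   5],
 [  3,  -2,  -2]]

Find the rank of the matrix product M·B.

First compute MB:
[[ 16, -41, -13],
 [ 46,  -9, -29],
 [-79,  70,  54]]
Now row reduce the product.
R2 ← R2 − (23/8)·R1: [0, 871/8, 67/8]
R3 ← R3 + (79/16)·R1: [0, -2119/16, -163/16]
R3 ← R3 + (163/134)·R2: [0, 0, 0]
2 nonzero rows, so rank(MB) = 2.

2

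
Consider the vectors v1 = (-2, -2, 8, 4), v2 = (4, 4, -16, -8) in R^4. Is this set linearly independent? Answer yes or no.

Form the matrix with these vectors as rows and row reduce.
R2 ← R2 + (2)·R1: [0, 0, 0, 0]
1 nonzero row, so the 2 vectors span a space of dimension 1.
Since 1 < 2, the vectors are linearly dependent.

no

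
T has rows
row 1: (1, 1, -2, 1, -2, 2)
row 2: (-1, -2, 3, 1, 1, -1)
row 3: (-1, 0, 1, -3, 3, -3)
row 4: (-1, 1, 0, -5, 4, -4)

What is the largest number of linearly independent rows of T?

2

Row reduce to echelon form.
R2 ← R2 + R1: [0, -1, 1, 2, -1, 1]
R3 ← R3 + R1: [0, 1, -1, -2, 1, -1]
R4 ← R4 + R1: [0, 2, -2, -4, 2, -2]
R3 ← R3 + R2: [0, 0, 0, 0, 0, 0]
R4 ← R4 + (2)·R2: [0, 0, 0, 0, 0, 0]
Echelon form has 2 nonzero rows, so rank(T) = 2.
The rank gives the maximum number of linearly independent rows: 2.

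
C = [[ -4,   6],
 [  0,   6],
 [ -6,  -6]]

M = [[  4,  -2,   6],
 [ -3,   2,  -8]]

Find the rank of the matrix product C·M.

2

First compute CM:
[[-34,  20, -72],
 [-18,  12, -48],
 [ -6,   0,  12]]
Now row reduce the product.
R2 ← R2 − (9/17)·R1: [0, 24/17, -168/17]
R3 ← R3 − (3/17)·R1: [0, -60/17, 420/17]
R3 ← R3 + (5/2)·R2: [0, 0, 0]
2 nonzero rows, so rank(CM) = 2.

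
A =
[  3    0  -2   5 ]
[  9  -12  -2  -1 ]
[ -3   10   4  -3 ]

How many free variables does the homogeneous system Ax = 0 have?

Row reduce to echelon form.
R2 ← R2 − (3)·R1: [0, -12, 4, -16]
R3 ← R3 + R1: [0, 10, 2, 2]
R3 ← R3 + (5/6)·R2: [0, 0, 16/3, -34/3]
3 nonzero rows, so rank(A) = 3.
A has 4 columns; by rank–nullity, nullity = 4 − 3 = 1.

1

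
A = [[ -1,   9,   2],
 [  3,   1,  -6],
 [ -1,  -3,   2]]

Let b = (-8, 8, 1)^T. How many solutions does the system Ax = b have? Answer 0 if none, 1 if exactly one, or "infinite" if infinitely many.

0

Row reduce the augmented matrix [A | b].
R2 ← R2 + (3)·R1: [0, 28, 0, -16]
R3 ← R3 − R1: [0, -12, 0, 9]
R3 ← R3 + (3/7)·R2: [0, 0, 0, 15/7]
The echelon form has 3 nonzero rows; the last pivot sits in the augmented column, so rank(A) = 2 but rank([A|b]) = 3.
Since the ranks differ, the system is inconsistent.
It has no solutions.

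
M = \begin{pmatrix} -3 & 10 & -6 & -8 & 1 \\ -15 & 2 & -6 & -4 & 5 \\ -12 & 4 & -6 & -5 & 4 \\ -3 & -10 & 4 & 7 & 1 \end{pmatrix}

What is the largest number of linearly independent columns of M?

Row reduce to echelon form.
R2 ← R2 − (5)·R1: [0, -48, 24, 36, 0]
R3 ← R3 − (4)·R1: [0, -36, 18, 27, 0]
R4 ← R4 − R1: [0, -20, 10, 15, 0]
R3 ← R3 − (3/4)·R2: [0, 0, 0, 0, 0]
R4 ← R4 − (5/12)·R2: [0, 0, 0, 0, 0]
Echelon form has 2 nonzero rows, so rank(M) = 2.
The rank gives the maximum number of linearly independent columns: 2.

2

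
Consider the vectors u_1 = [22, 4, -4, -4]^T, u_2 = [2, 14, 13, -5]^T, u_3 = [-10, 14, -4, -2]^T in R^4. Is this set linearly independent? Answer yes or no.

yes

Form the matrix with these vectors as rows and row reduce.
R2 ← R2 − (1/11)·R1: [0, 150/11, 147/11, -51/11]
R3 ← R3 + (5/11)·R1: [0, 174/11, -64/11, -42/11]
R3 ← R3 − (29/25)·R2: [0, 0, -533/25, 39/25]
3 nonzero rows, so the 3 vectors span a space of dimension 3.
Since 3 = 3, the vectors are linearly independent.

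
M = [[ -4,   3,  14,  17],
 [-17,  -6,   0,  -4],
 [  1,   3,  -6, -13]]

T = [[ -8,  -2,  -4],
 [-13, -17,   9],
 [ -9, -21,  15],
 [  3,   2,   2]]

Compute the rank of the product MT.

3

First compute MT:
[[-82, -303, 287],
 [202, 128,   6],
 [-32,  47, -93]]
Now row reduce the product.
R2 ← R2 + (101/41)·R1: [0, -25355/41, 713]
R3 ← R3 − (16/41)·R1: [0, 6775/41, -205]
R3 ← R3 + (1355/5071)·R2: [0, 0, -73440/5071]
3 nonzero rows, so rank(MT) = 3.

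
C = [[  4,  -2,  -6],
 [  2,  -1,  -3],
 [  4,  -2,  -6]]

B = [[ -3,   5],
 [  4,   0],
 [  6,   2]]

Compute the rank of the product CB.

First compute CB:
[[-56,   8],
 [-28,   4],
 [-56,   8]]
Now row reduce the product.
R2 ← R2 − (1/2)·R1: [0, 0]
R3 ← R3 − R1: [0, 0]
1 nonzero row, so rank(CB) = 1.

1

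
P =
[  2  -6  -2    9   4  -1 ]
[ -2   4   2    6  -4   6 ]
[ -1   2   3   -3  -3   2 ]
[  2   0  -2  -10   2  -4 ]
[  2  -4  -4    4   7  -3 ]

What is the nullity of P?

1

Row reduce to echelon form.
R2 ← R2 + R1: [0, -2, 0, 15, 0, 5]
R3 ← R3 + (1/2)·R1: [0, -1, 2, 3/2, -1, 3/2]
R4 ← R4 − R1: [0, 6, 0, -19, -2, -3]
R5 ← R5 − R1: [0, 2, -2, -5, 3, -2]
R3 ← R3 − (1/2)·R2: [0, 0, 2, -6, -1, -1]
R4 ← R4 + (3)·R2: [0, 0, 0, 26, -2, 12]
R5 ← R5 + R2: [0, 0, -2, 10, 3, 3]
R5 ← R5 + R3: [0, 0, 0, 4, 2, 2]
R5 ← R5 − (2/13)·R4: [0, 0, 0, 0, 30/13, 2/13]
5 nonzero rows, so rank(P) = 5.
P has 6 columns; by rank–nullity, nullity = 6 − 5 = 1.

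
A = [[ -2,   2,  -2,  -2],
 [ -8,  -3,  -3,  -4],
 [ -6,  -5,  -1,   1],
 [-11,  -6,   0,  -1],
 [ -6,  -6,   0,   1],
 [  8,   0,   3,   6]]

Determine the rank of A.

4

Row reduce to echelon form.
R2 ← R2 − (4)·R1: [0, -11, 5, 4]
R3 ← R3 − (3)·R1: [0, -11, 5, 7]
R4 ← R4 − (11/2)·R1: [0, -17, 11, 10]
R5 ← R5 − (3)·R1: [0, -12, 6, 7]
R6 ← R6 + (4)·R1: [0, 8, -5, -2]
R3 ← R3 − R2: [0, 0, 0, 3]
R4 ← R4 − (17/11)·R2: [0, 0, 36/11, 42/11]
R5 ← R5 − (12/11)·R2: [0, 0, 6/11, 29/11]
R6 ← R6 + (8/11)·R2: [0, 0, -15/11, 10/11]
Swap R3 ↔ R4
R5 ← R5 − (1/6)·R3: [0, 0, 0, 2]
R6 ← R6 + (5/12)·R3: [0, 0, 0, 5/2]
R5 ← R5 − (2/3)·R4: [0, 0, 0, 0]
R6 ← R6 − (5/6)·R4: [0, 0, 0, 0]
Echelon form has 4 nonzero rows, so rank(A) = 4.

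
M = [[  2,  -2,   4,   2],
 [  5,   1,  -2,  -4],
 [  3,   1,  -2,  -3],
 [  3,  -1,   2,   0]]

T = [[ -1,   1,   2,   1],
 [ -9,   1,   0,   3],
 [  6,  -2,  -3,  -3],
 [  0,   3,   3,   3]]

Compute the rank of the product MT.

First compute MT:
[[ 40,  -2,  -2, -10],
 [-26,  -2,   4,   2],
 [-24,  -1,   3,   3],
 [ 18,  -2,   0,  -6]]
Now row reduce the product.
R2 ← R2 + (13/20)·R1: [0, -33/10, 27/10, -9/2]
R3 ← R3 + (3/5)·R1: [0, -11/5, 9/5, -3]
R4 ← R4 − (9/20)·R1: [0, -11/10, 9/10, -3/2]
R3 ← R3 − (2/3)·R2: [0, 0, 0, 0]
R4 ← R4 − (1/3)·R2: [0, 0, 0, 0]
2 nonzero rows, so rank(MT) = 2.

2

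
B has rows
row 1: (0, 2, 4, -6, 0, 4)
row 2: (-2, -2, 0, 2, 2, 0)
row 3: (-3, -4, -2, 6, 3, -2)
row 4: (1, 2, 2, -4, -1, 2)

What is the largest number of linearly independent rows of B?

2

Row reduce to echelon form.
Swap R1 ↔ R2
R3 ← R3 − (3/2)·R1: [0, -1, -2, 3, 0, -2]
R4 ← R4 + (1/2)·R1: [0, 1, 2, -3, 0, 2]
R3 ← R3 + (1/2)·R2: [0, 0, 0, 0, 0, 0]
R4 ← R4 − (1/2)·R2: [0, 0, 0, 0, 0, 0]
Echelon form has 2 nonzero rows, so rank(B) = 2.
The rank gives the maximum number of linearly independent rows: 2.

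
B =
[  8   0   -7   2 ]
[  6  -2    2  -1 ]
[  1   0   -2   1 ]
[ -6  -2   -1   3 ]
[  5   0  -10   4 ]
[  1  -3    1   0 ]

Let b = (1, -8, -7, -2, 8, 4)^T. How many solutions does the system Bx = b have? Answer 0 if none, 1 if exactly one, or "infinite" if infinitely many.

Row reduce the augmented matrix [B | b].
R2 ← R2 − (3/4)·R1: [0, -2, 29/4, -5/2, -35/4]
R3 ← R3 − (1/8)·R1: [0, 0, -9/8, 3/4, -57/8]
R4 ← R4 + (3/4)·R1: [0, -2, -25/4, 9/2, -5/4]
R5 ← R5 − (5/8)·R1: [0, 0, -45/8, 11/4, 59/8]
R6 ← R6 − (1/8)·R1: [0, -3, 15/8, -1/4, 31/8]
R4 ← R4 − R2: [0, 0, -27/2, 7, 15/2]
R6 ← R6 − (3/2)·R2: [0, 0, -9, 7/2, 17]
R4 ← R4 − (12)·R3: [0, 0, 0, -2, 93]
R5 ← R5 − (5)·R3: [0, 0, 0, -1, 43]
R6 ← R6 − (8)·R3: [0, 0, 0, -5/2, 74]
R5 ← R5 − (1/2)·R4: [0, 0, 0, 0, -7/2]
R6 ← R6 − (5/4)·R4: [0, 0, 0, 0, -169/4]
R6 ← R6 − (169/14)·R5: [0, 0, 0, 0, 0]
The echelon form has 5 nonzero rows; the last pivot sits in the augmented column, so rank(B) = 4 but rank([B|b]) = 5.
Since the ranks differ, the system is inconsistent.
It has no solutions.

0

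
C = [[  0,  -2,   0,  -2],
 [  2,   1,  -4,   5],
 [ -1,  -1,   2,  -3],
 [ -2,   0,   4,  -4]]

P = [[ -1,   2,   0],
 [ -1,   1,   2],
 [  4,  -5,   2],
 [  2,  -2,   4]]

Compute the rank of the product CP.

First compute CP:
[[ -2,   2, -12],
 [ -9,  15,  14],
 [  4,  -7, -10],
 [ 10, -16,  -8]]
Now row reduce the product.
R2 ← R2 − (9/2)·R1: [0, 6, 68]
R3 ← R3 + (2)·R1: [0, -3, -34]
R4 ← R4 + (5)·R1: [0, -6, -68]
R3 ← R3 + (1/2)·R2: [0, 0, 0]
R4 ← R4 + R2: [0, 0, 0]
2 nonzero rows, so rank(CP) = 2.

2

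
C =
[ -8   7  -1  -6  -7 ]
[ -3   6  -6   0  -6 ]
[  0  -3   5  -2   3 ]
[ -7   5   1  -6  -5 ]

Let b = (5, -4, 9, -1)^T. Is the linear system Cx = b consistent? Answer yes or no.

no

Row reduce the augmented matrix [C | b].
R2 ← R2 − (3/8)·R1: [0, 27/8, -45/8, 9/4, -27/8, -47/8]
R4 ← R4 − (7/8)·R1: [0, -9/8, 15/8, -3/4, 9/8, -43/8]
R3 ← R3 + (8/9)·R2: [0, 0, 0, 0, 0, 34/9]
R4 ← R4 + (1/3)·R2: [0, 0, 0, 0, 0, -22/3]
R4 ← R4 + (33/17)·R3: [0, 0, 0, 0, 0, 0]
The echelon form has 3 nonzero rows; the last pivot sits in the augmented column, so rank(C) = 2 but rank([C|b]) = 3.
Since the ranks differ, the system is inconsistent.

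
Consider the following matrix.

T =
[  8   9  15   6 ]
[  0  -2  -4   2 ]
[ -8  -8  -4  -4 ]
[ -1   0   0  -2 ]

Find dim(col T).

Row reduce to echelon form.
R3 ← R3 + R1: [0, 1, 11, 2]
R4 ← R4 + (1/8)·R1: [0, 9/8, 15/8, -5/4]
R3 ← R3 + (1/2)·R2: [0, 0, 9, 3]
R4 ← R4 + (9/16)·R2: [0, 0, -3/8, -1/8]
R4 ← R4 + (1/24)·R3: [0, 0, 0, 0]
Echelon form has 3 nonzero rows, so rank(T) = 3.
The column space has dimension equal to the rank: 3.

3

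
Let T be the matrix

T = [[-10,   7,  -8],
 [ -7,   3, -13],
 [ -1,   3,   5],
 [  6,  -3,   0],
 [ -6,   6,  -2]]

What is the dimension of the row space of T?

Row reduce to echelon form.
R2 ← R2 − (7/10)·R1: [0, -19/10, -37/5]
R3 ← R3 − (1/10)·R1: [0, 23/10, 29/5]
R4 ← R4 + (3/5)·R1: [0, 6/5, -24/5]
R5 ← R5 − (3/5)·R1: [0, 9/5, 14/5]
R3 ← R3 + (23/19)·R2: [0, 0, -60/19]
R4 ← R4 + (12/19)·R2: [0, 0, -180/19]
R5 ← R5 + (18/19)·R2: [0, 0, -80/19]
R4 ← R4 − (3)·R3: [0, 0, 0]
R5 ← R5 − (4/3)·R3: [0, 0, 0]
Echelon form has 3 nonzero rows, so rank(T) = 3.
The row space has dimension equal to the rank: 3.

3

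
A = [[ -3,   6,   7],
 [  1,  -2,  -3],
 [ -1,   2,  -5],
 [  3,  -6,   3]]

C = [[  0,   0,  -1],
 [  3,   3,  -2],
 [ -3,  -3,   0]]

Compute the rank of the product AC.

First compute AC:
[[ -3,  -3,  -9],
 [  3,   3,   3],
 [ 21,  21,  -3],
 [-27, -27,   9]]
Now row reduce the product.
R2 ← R2 + R1: [0, 0, -6]
R3 ← R3 + (7)·R1: [0, 0, -66]
R4 ← R4 − (9)·R1: [0, 0, 90]
R3 ← R3 − (11)·R2: [0, 0, 0]
R4 ← R4 + (15)·R2: [0, 0, 0]
2 nonzero rows, so rank(AC) = 2.

2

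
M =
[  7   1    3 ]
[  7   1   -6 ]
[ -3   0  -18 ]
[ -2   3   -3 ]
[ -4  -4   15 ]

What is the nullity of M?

0

Row reduce to echelon form.
R2 ← R2 − R1: [0, 0, -9]
R3 ← R3 + (3/7)·R1: [0, 3/7, -117/7]
R4 ← R4 + (2/7)·R1: [0, 23/7, -15/7]
R5 ← R5 + (4/7)·R1: [0, -24/7, 117/7]
Swap R2 ↔ R3
R4 ← R4 − (23/3)·R2: [0, 0, 126]
R5 ← R5 + (8)·R2: [0, 0, -117]
R4 ← R4 + (14)·R3: [0, 0, 0]
R5 ← R5 − (13)·R3: [0, 0, 0]
3 nonzero rows, so rank(M) = 3.
M has 3 columns; by rank–nullity, nullity = 3 − 3 = 0.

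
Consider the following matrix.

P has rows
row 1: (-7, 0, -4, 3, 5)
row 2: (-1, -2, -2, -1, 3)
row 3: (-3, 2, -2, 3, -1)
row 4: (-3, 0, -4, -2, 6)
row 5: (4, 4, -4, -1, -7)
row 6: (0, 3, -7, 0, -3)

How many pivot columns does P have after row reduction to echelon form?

4

Row reduce to echelon form.
R2 ← R2 − (1/7)·R1: [0, -2, -10/7, -10/7, 16/7]
R3 ← R3 − (3/7)·R1: [0, 2, -2/7, 12/7, -22/7]
R4 ← R4 − (3/7)·R1: [0, 0, -16/7, -23/7, 27/7]
R5 ← R5 + (4/7)·R1: [0, 4, -44/7, 5/7, -29/7]
R3 ← R3 + R2: [0, 0, -12/7, 2/7, -6/7]
R5 ← R5 + (2)·R2: [0, 0, -64/7, -15/7, 3/7]
R6 ← R6 + (3/2)·R2: [0, 0, -64/7, -15/7, 3/7]
R4 ← R4 − (4/3)·R3: [0, 0, 0, -11/3, 5]
R5 ← R5 − (16/3)·R3: [0, 0, 0, -11/3, 5]
R6 ← R6 − (16/3)·R3: [0, 0, 0, -11/3, 5]
R5 ← R5 − R4: [0, 0, 0, 0, 0]
R6 ← R6 − R4: [0, 0, 0, 0, 0]
Echelon form has 4 nonzero rows, so rank(P) = 4.
Each nonzero row contributes one pivot column: 4 pivot columns.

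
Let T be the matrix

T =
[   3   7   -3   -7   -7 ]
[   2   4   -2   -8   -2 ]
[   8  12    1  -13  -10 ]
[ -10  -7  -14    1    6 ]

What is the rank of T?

3

Row reduce to echelon form.
R2 ← R2 − (2/3)·R1: [0, -2/3, 0, -10/3, 8/3]
R3 ← R3 − (8/3)·R1: [0, -20/3, 9, 17/3, 26/3]
R4 ← R4 + (10/3)·R1: [0, 49/3, -24, -67/3, -52/3]
R3 ← R3 − (10)·R2: [0, 0, 9, 39, -18]
R4 ← R4 + (49/2)·R2: [0, 0, -24, -104, 48]
R4 ← R4 + (8/3)·R3: [0, 0, 0, 0, 0]
Echelon form has 3 nonzero rows, so rank(T) = 3.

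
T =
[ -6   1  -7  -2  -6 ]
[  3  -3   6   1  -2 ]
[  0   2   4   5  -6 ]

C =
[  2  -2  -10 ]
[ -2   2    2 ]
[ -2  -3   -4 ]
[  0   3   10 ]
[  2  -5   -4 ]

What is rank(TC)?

3

First compute TC:
[[-12,  59,  94],
 [ -4, -17, -42],
 [-24,  37,  62]]
Now row reduce the product.
R2 ← R2 − (1/3)·R1: [0, -110/3, -220/3]
R3 ← R3 − (2)·R1: [0, -81, -126]
R3 ← R3 − (243/110)·R2: [0, 0, 36]
3 nonzero rows, so rank(TC) = 3.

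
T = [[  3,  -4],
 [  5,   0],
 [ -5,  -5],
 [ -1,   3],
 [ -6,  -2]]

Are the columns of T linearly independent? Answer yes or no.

Row reduce T to echelon form.
R2 ← R2 − (5/3)·R1: [0, 20/3]
R3 ← R3 + (5/3)·R1: [0, -35/3]
R4 ← R4 + (1/3)·R1: [0, 5/3]
R5 ← R5 + (2)·R1: [0, -10]
R3 ← R3 + (7/4)·R2: [0, 0]
R4 ← R4 − (1/4)·R2: [0, 0]
R5 ← R5 + (3/2)·R2: [0, 0]
2 pivots among 2 columns.
Every column is a pivot column, so the columns are linearly independent.

yes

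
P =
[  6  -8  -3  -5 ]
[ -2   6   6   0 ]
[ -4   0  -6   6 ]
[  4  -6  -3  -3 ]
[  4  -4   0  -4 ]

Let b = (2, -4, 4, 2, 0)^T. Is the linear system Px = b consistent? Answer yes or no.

Row reduce the augmented matrix [P | b].
R2 ← R2 + (1/3)·R1: [0, 10/3, 5, -5/3, -10/3]
R3 ← R3 + (2/3)·R1: [0, -16/3, -8, 8/3, 16/3]
R4 ← R4 − (2/3)·R1: [0, -2/3, -1, 1/3, 2/3]
R5 ← R5 − (2/3)·R1: [0, 4/3, 2, -2/3, -4/3]
R3 ← R3 + (8/5)·R2: [0, 0, 0, 0, 0]
R4 ← R4 + (1/5)·R2: [0, 0, 0, 0, 0]
R5 ← R5 − (2/5)·R2: [0, 0, 0, 0, 0]
The echelon form has 2 nonzero rows, and every pivot lies in the first 4 columns, so rank(P) = rank([P|b]) = 2.
The system is consistent.

yes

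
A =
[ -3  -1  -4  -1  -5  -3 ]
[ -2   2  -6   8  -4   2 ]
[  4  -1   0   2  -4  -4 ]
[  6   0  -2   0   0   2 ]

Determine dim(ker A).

2

Row reduce to echelon form.
R2 ← R2 − (2/3)·R1: [0, 8/3, -10/3, 26/3, -2/3, 4]
R3 ← R3 + (4/3)·R1: [0, -7/3, -16/3, 2/3, -32/3, -8]
R4 ← R4 + (2)·R1: [0, -2, -10, -2, -10, -4]
R3 ← R3 + (7/8)·R2: [0, 0, -33/4, 33/4, -45/4, -9/2]
R4 ← R4 + (3/4)·R2: [0, 0, -25/2, 9/2, -21/2, -1]
R4 ← R4 − (50/33)·R3: [0, 0, 0, -8, 72/11, 64/11]
4 nonzero rows, so rank(A) = 4.
A has 6 columns; by rank–nullity, nullity = 6 − 4 = 2.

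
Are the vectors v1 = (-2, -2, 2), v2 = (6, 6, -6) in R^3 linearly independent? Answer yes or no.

Form the matrix with these vectors as rows and row reduce.
R2 ← R2 + (3)·R1: [0, 0, 0]
1 nonzero row, so the 2 vectors span a space of dimension 1.
Since 1 < 2, the vectors are linearly dependent.

no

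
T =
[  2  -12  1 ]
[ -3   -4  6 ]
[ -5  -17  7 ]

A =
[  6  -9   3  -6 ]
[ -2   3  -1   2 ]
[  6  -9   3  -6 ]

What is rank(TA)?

1

First compute TA:
[[ 42, -63,  21, -42],
 [ 26, -39,  13, -26],
 [ 46, -69,  23, -46]]
Now row reduce the product.
R2 ← R2 − (13/21)·R1: [0, 0, 0, 0]
R3 ← R3 − (23/21)·R1: [0, 0, 0, 0]
1 nonzero row, so rank(TA) = 1.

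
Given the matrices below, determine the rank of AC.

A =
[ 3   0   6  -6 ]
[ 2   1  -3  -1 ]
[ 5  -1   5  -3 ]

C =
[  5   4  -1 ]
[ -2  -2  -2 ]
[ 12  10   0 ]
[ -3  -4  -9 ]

2

First compute AC:
[[105,  96,  51],
 [-25, -20,   5],
 [ 96,  84,  24]]
Now row reduce the product.
R2 ← R2 + (5/21)·R1: [0, 20/7, 120/7]
R3 ← R3 − (32/35)·R1: [0, -132/35, -792/35]
R3 ← R3 + (33/25)·R2: [0, 0, 0]
2 nonzero rows, so rank(AC) = 2.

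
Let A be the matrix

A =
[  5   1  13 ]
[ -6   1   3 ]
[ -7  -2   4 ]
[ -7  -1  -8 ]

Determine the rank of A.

3

Row reduce to echelon form.
R2 ← R2 + (6/5)·R1: [0, 11/5, 93/5]
R3 ← R3 + (7/5)·R1: [0, -3/5, 111/5]
R4 ← R4 + (7/5)·R1: [0, 2/5, 51/5]
R3 ← R3 + (3/11)·R2: [0, 0, 300/11]
R4 ← R4 − (2/11)·R2: [0, 0, 75/11]
R4 ← R4 − (1/4)·R3: [0, 0, 0]
Echelon form has 3 nonzero rows, so rank(A) = 3.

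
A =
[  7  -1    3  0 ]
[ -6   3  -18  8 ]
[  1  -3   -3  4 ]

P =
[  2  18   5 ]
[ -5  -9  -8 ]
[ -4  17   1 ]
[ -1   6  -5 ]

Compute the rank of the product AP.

3

First compute AP:
[[  7, 186,  46],
 [ 37, -393, -112],
 [ 25,  18,   6]]
Now row reduce the product.
R2 ← R2 − (37/7)·R1: [0, -9633/7, -2486/7]
R3 ← R3 − (25/7)·R1: [0, -4524/7, -1108/7]
R3 ← R3 − (116/247)·R2: [0, 0, 2100/247]
3 nonzero rows, so rank(AP) = 3.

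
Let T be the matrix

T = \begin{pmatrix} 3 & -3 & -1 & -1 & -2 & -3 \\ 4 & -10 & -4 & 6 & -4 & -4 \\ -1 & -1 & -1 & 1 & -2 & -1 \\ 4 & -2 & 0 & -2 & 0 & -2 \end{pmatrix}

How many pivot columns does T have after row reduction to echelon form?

3

Row reduce to echelon form.
R2 ← R2 − (4/3)·R1: [0, -6, -8/3, 22/3, -4/3, 0]
R3 ← R3 + (1/3)·R1: [0, -2, -4/3, 2/3, -8/3, -2]
R4 ← R4 − (4/3)·R1: [0, 2, 4/3, -2/3, 8/3, 2]
R3 ← R3 − (1/3)·R2: [0, 0, -4/9, -16/9, -20/9, -2]
R4 ← R4 + (1/3)·R2: [0, 0, 4/9, 16/9, 20/9, 2]
R4 ← R4 + R3: [0, 0, 0, 0, 0, 0]
Echelon form has 3 nonzero rows, so rank(T) = 3.
Each nonzero row contributes one pivot column: 3 pivot columns.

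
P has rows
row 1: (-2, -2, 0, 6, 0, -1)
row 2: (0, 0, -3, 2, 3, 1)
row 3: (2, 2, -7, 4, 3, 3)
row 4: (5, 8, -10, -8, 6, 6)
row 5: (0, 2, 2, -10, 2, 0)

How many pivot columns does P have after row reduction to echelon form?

Row reduce to echelon form.
R3 ← R3 + R1: [0, 0, -7, 10, 3, 2]
R4 ← R4 + (5/2)·R1: [0, 3, -10, 7, 6, 7/2]
Swap R2 ↔ R4
R5 ← R5 − (2/3)·R2: [0, 0, 26/3, -44/3, -2, -7/3]
R4 ← R4 − (3/7)·R3: [0, 0, 0, -16/7, 12/7, 1/7]
R5 ← R5 + (26/21)·R3: [0, 0, 0, -16/7, 12/7, 1/7]
R5 ← R5 − R4: [0, 0, 0, 0, 0, 0]
Echelon form has 4 nonzero rows, so rank(P) = 4.
Each nonzero row contributes one pivot column: 4 pivot columns.

4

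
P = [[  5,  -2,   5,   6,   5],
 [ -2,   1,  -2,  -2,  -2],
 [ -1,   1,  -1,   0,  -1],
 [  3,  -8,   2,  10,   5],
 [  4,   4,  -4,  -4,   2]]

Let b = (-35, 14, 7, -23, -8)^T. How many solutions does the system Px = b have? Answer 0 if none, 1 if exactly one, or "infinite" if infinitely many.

Row reduce the augmented matrix [P | b].
R2 ← R2 + (2/5)·R1: [0, 1/5, 0, 2/5, 0, 0]
R3 ← R3 + (1/5)·R1: [0, 3/5, 0, 6/5, 0, 0]
R4 ← R4 − (3/5)·R1: [0, -34/5, -1, 32/5, 2, -2]
R5 ← R5 − (4/5)·R1: [0, 28/5, -8, -44/5, -2, 20]
R3 ← R3 − (3)·R2: [0, 0, 0, 0, 0, 0]
R4 ← R4 + (34)·R2: [0, 0, -1, 20, 2, -2]
R5 ← R5 − (28)·R2: [0, 0, -8, -20, -2, 20]
Swap R3 ↔ R4
R5 ← R5 − (8)·R3: [0, 0, 0, -180, -18, 36]
Swap R4 ↔ R5
The echelon form has 4 nonzero rows, and every pivot lies in the first 5 columns, so rank(P) = rank([P|b]) = 4.
The system is consistent.
rank = 4 < 5 unknowns, so there are infinitely many solutions.

infinite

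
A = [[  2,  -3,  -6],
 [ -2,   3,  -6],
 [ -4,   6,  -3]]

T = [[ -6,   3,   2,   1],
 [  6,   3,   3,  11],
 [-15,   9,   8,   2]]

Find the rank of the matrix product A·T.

2

First compute AT:
[[ 60, -57, -53, -43],
 [120, -51, -43,  19],
 [105, -21, -14,  56]]
Now row reduce the product.
R2 ← R2 − (2)·R1: [0, 63, 63, 105]
R3 ← R3 − (7/4)·R1: [0, 315/4, 315/4, 525/4]
R3 ← R3 − (5/4)·R2: [0, 0, 0, 0]
2 nonzero rows, so rank(AT) = 2.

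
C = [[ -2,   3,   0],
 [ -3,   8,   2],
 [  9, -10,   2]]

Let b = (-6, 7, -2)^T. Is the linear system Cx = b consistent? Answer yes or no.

no

Row reduce the augmented matrix [C | b].
R2 ← R2 − (3/2)·R1: [0, 7/2, 2, 16]
R3 ← R3 + (9/2)·R1: [0, 7/2, 2, -29]
R3 ← R3 − R2: [0, 0, 0, -45]
The echelon form has 3 nonzero rows; the last pivot sits in the augmented column, so rank(C) = 2 but rank([C|b]) = 3.
Since the ranks differ, the system is inconsistent.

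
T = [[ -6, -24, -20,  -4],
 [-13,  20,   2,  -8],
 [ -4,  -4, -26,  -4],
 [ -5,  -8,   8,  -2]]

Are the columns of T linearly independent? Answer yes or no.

no

Row reduce T to echelon form.
R2 ← R2 − (13/6)·R1: [0, 72, 136/3, 2/3]
R3 ← R3 − (2/3)·R1: [0, 12, -38/3, -4/3]
R4 ← R4 − (5/6)·R1: [0, 12, 74/3, 4/3]
R3 ← R3 − (1/6)·R2: [0, 0, -182/9, -13/9]
R4 ← R4 − (1/6)·R2: [0, 0, 154/9, 11/9]
R4 ← R4 + (11/13)·R3: [0, 0, 0, 0]
3 pivots among 4 columns.
Only 3 < 4 pivot columns, so the columns are linearly dependent.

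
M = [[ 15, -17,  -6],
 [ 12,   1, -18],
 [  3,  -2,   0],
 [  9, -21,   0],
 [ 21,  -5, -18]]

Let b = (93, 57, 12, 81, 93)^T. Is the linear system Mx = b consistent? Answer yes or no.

Row reduce the augmented matrix [M | b].
R2 ← R2 − (4/5)·R1: [0, 73/5, -66/5, -87/5]
R3 ← R3 − (1/5)·R1: [0, 7/5, 6/5, -33/5]
R4 ← R4 − (3/5)·R1: [0, -54/5, 18/5, 126/5]
R5 ← R5 − (7/5)·R1: [0, 94/5, -48/5, -186/5]
R3 ← R3 − (7/73)·R2: [0, 0, 180/73, -360/73]
R4 ← R4 + (54/73)·R2: [0, 0, -450/73, 900/73]
R5 ← R5 − (94/73)·R2: [0, 0, 540/73, -1080/73]
R4 ← R4 + (5/2)·R3: [0, 0, 0, 0]
R5 ← R5 − (3)·R3: [0, 0, 0, 0]
The echelon form has 3 nonzero rows, and every pivot lies in the first 3 columns, so rank(M) = rank([M|b]) = 3.
The system is consistent.

yes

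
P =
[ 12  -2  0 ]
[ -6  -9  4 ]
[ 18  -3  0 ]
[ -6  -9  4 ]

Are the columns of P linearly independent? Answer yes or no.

Row reduce P to echelon form.
R2 ← R2 + (1/2)·R1: [0, -10, 4]
R3 ← R3 − (3/2)·R1: [0, 0, 0]
R4 ← R4 + (1/2)·R1: [0, -10, 4]
R4 ← R4 − R2: [0, 0, 0]
2 pivots among 3 columns.
Only 2 < 3 pivot columns, so the columns are linearly dependent.

no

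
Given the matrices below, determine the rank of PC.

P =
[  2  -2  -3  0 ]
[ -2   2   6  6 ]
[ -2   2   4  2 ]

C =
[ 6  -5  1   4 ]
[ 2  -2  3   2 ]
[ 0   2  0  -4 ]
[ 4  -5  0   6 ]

2

First compute PC:
[[  8, -12,  -4,  16],
 [ 16, -12,   4,   8],
 [  0,   4,   4,  -8]]
Now row reduce the product.
R2 ← R2 − (2)·R1: [0, 12, 12, -24]
R3 ← R3 − (1/3)·R2: [0, 0, 0, 0]
2 nonzero rows, so rank(PC) = 2.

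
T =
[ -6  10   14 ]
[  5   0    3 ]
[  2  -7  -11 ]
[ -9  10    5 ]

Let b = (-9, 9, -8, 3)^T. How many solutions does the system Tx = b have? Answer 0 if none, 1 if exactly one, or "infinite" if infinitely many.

Row reduce the augmented matrix [T | b].
R2 ← R2 + (5/6)·R1: [0, 25/3, 44/3, 3/2]
R3 ← R3 + (1/3)·R1: [0, -11/3, -19/3, -11]
R4 ← R4 − (3/2)·R1: [0, -5, -16, 33/2]
R3 ← R3 + (11/25)·R2: [0, 0, 3/25, -517/50]
R4 ← R4 + (3/5)·R2: [0, 0, -36/5, 87/5]
R4 ← R4 + (60)·R3: [0, 0, 0, -603]
The echelon form has 4 nonzero rows; the last pivot sits in the augmented column, so rank(T) = 3 but rank([T|b]) = 4.
Since the ranks differ, the system is inconsistent.
It has no solutions.

0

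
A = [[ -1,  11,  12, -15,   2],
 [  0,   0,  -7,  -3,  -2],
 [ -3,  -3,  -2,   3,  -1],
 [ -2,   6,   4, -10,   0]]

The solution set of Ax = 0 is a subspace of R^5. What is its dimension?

2

Row reduce to echelon form.
R3 ← R3 − (3)·R1: [0, -36, -38, 48, -7]
R4 ← R4 − (2)·R1: [0, -16, -20, 20, -4]
Swap R2 ↔ R3
R4 ← R4 − (4/9)·R2: [0, 0, -28/9, -4/3, -8/9]
R4 ← R4 − (4/9)·R3: [0, 0, 0, 0, 0]
3 nonzero rows, so rank(A) = 3.
A has 5 columns; by rank–nullity, nullity = 5 − 3 = 2.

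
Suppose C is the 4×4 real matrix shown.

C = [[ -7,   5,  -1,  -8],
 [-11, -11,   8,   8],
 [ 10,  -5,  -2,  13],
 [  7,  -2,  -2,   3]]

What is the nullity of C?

Row reduce to echelon form.
R2 ← R2 − (11/7)·R1: [0, -132/7, 67/7, 144/7]
R3 ← R3 + (10/7)·R1: [0, 15/7, -24/7, 11/7]
R4 ← R4 + R1: [0, 3, -3, -5]
R3 ← R3 + (5/44)·R2: [0, 0, -103/44, 43/11]
R4 ← R4 + (7/44)·R2: [0, 0, -65/44, -19/11]
R4 ← R4 − (65/103)·R3: [0, 0, 0, -432/103]
4 nonzero rows, so rank(C) = 4.
C has 4 columns; by rank–nullity, nullity = 4 − 4 = 0.

0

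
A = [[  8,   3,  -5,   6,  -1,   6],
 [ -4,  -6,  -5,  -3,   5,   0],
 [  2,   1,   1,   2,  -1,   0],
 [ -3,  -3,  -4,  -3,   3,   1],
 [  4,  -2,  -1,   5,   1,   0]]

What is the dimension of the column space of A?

Row reduce to echelon form.
R2 ← R2 + (1/2)·R1: [0, -9/2, -15/2, 0, 9/2, 3]
R3 ← R3 − (1/4)·R1: [0, 1/4, 9/4, 1/2, -3/4, -3/2]
R4 ← R4 + (3/8)·R1: [0, -15/8, -47/8, -3/4, 21/8, 13/4]
R5 ← R5 − (1/2)·R1: [0, -7/2, 3/2, 2, 3/2, -3]
R3 ← R3 + (1/18)·R2: [0, 0, 11/6, 1/2, -1/2, -4/3]
R4 ← R4 − (5/12)·R2: [0, 0, -11/4, -3/4, 3/4, 2]
R5 ← R5 − (7/9)·R2: [0, 0, 22/3, 2, -2, -16/3]
R4 ← R4 + (3/2)·R3: [0, 0, 0, 0, 0, 0]
R5 ← R5 − (4)·R3: [0, 0, 0, 0, 0, 0]
Echelon form has 3 nonzero rows, so rank(A) = 3.
The column space has dimension equal to the rank: 3.

3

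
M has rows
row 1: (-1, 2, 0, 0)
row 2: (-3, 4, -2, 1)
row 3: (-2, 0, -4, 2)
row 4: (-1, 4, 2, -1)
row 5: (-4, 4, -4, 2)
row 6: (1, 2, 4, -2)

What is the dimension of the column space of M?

2

Row reduce to echelon form.
R2 ← R2 − (3)·R1: [0, -2, -2, 1]
R3 ← R3 − (2)·R1: [0, -4, -4, 2]
R4 ← R4 − R1: [0, 2, 2, -1]
R5 ← R5 − (4)·R1: [0, -4, -4, 2]
R6 ← R6 + R1: [0, 4, 4, -2]
R3 ← R3 − (2)·R2: [0, 0, 0, 0]
R4 ← R4 + R2: [0, 0, 0, 0]
R5 ← R5 − (2)·R2: [0, 0, 0, 0]
R6 ← R6 + (2)·R2: [0, 0, 0, 0]
Echelon form has 2 nonzero rows, so rank(M) = 2.
The column space has dimension equal to the rank: 2.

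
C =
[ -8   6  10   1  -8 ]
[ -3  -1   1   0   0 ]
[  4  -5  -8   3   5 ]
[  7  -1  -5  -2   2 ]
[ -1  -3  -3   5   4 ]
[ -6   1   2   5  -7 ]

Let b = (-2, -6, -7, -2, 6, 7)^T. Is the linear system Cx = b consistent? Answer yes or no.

Row reduce the augmented matrix [C | b].
R2 ← R2 − (3/8)·R1: [0, -13/4, -11/4, -3/8, 3, -21/4]
R3 ← R3 + (1/2)·R1: [0, -2, -3, 7/2, 1, -8]
R4 ← R4 + (7/8)·R1: [0, 17/4, 15/4, -9/8, -5, -15/4]
R5 ← R5 − (1/8)·R1: [0, -15/4, -17/4, 39/8, 5, 25/4]
R6 ← R6 − (3/4)·R1: [0, -7/2, -11/2, 17/4, -1, 17/2]
R3 ← R3 − (8/13)·R2: [0, 0, -17/13, 97/26, -11/13, -62/13]
R4 ← R4 + (17/13)·R2: [0, 0, 2/13, -21/13, -14/13, -138/13]
R5 ← R5 − (15/13)·R2: [0, 0, -14/13, 69/13, 20/13, 160/13]
R6 ← R6 − (14/13)·R2: [0, 0, -33/13, 121/26, -55/13, 184/13]
R4 ← R4 + (2/17)·R3: [0, 0, 0, -20/17, -20/17, -190/17]
R5 ← R5 − (14/17)·R3: [0, 0, 0, 38/17, 38/17, 276/17]
R6 ← R6 − (33/17)·R3: [0, 0, 0, -44/17, -44/17, 398/17]
R5 ← R5 + (19/10)·R4: [0, 0, 0, 0, 0, -5]
R6 ← R6 − (11/5)·R4: [0, 0, 0, 0, 0, 48]
R6 ← R6 + (48/5)·R5: [0, 0, 0, 0, 0, 0]
The echelon form has 5 nonzero rows; the last pivot sits in the augmented column, so rank(C) = 4 but rank([C|b]) = 5.
Since the ranks differ, the system is inconsistent.

no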